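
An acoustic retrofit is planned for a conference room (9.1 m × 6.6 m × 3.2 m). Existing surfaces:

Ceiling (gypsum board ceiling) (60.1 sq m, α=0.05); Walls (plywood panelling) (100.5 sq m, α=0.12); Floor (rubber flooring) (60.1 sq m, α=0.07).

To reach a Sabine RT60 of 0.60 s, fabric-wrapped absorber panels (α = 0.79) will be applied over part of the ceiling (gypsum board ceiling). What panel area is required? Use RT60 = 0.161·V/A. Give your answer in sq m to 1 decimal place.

43.6

A₁ = Σ Sᵢαᵢ = 60.1×0.05 + 100.5×0.12 + 60.1×0.07 = 19.272 sabins.
V = 192.192 m³. Target absorption A₂ = 0.161 × 192.192 / 0.60 = 51.572 sabins.
Absorption to add: 51.572 − 19.272 = 32.300 sabins.
Each sq m of panel replacing the ceiling (gypsum board ceiling) adds (0.79 − 0.05) = 0.74 sabins.
Panel area = 32.300 / 0.74 = 43.6 sq m.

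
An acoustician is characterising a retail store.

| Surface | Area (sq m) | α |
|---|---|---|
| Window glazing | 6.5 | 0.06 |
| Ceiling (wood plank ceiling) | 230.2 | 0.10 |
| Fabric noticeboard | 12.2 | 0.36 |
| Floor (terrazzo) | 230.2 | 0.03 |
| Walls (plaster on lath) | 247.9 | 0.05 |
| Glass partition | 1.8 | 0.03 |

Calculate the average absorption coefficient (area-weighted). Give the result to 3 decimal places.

0.065

Total surface area S = 728.8 sq m.
Weighted sum Σ Sα = 47.157.
ᾱ = A/S = 0.065.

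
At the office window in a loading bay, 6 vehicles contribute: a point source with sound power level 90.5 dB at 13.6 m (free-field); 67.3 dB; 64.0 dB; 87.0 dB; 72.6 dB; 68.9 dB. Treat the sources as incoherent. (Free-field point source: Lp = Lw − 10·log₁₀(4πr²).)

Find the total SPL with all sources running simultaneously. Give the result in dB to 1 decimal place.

Source at 13.6 m: Lp = 90.5 − 10·log₁₀(4π·13.6²) = 90.5 − 10·log₁₀(2324.276) = 56.8 dB.
Converting to relative power and adding: 10^(56.8/10) + 10^(67.3/10) + 10^(64.0/10) + 10^(87.0/10) + 10^(72.6/10) + 10^(68.9/10) = 5.355e+08.
Combined level = 10 log₁₀(5.355e+08) = 87.3 dB.

87.3 dB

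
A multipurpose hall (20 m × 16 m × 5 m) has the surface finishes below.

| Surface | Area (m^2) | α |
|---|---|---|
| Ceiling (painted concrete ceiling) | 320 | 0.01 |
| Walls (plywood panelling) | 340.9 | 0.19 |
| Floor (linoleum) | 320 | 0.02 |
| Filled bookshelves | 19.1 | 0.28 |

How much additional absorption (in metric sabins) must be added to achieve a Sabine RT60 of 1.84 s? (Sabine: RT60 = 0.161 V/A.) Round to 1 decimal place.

60.3 sabins

Equivalent absorption area: A₁ = 320·0.01 + 340.9·0.19 + 320·0.02 + 19.1·0.28 = 79.719 m^2.
Target A₂ = 0.161·1600/1.84 = 140.000 sabins (V = 1600 m³).
Additional absorption ΔA = 140.000 − 79.719 = 60.3 sabins.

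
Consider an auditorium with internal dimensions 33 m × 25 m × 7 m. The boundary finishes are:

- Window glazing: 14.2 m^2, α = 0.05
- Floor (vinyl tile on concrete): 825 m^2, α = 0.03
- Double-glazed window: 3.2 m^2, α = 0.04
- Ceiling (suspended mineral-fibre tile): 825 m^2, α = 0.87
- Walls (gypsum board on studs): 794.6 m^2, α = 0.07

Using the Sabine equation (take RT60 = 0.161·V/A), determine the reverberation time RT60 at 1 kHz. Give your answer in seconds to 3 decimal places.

1.164 sec

Summing Sᵢαᵢ: 0.710 + 24.750 + 0.128 + 717.750 + 55.622 → A = 798.960 sabins.
V = 33·25·7 = 5775 m³.
Sabine: RT60 = 0.161 × 5775 / 798.960 = 1.164 s.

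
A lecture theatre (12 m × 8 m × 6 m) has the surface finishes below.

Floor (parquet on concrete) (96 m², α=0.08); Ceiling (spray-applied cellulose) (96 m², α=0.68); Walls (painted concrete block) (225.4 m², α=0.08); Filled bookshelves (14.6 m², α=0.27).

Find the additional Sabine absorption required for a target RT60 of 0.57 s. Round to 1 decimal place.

Equivalent absorption area: A₁ = 96×0.08 + 96×0.68 + 225.4×0.08 + 14.6×0.27 = 94.934 m².
For T = 0.57 s, need A₂ = 0.161·V/T = 0.161·576/0.57 = 162.695 sabins.
ΔA = A₂ − A₁ = 162.695 − 94.934 = 67.8 sabins.

67.8 sabins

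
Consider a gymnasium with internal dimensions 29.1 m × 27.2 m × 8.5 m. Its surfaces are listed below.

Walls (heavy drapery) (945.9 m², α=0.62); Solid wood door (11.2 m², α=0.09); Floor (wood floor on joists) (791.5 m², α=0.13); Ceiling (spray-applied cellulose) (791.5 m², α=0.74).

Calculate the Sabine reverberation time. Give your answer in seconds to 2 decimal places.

0.85 sec

Equivalent absorption area: A = 945.9×0.62 + 11.2×0.09 + 791.5×0.13 + 791.5×0.74 = 1276.071 m².
V = 29.1·27.2·8.5 = 6727.92 m³.
RT60 = 0.161 · V / A = 0.161 × 6727.92 / 1276.071 = 0.85 s.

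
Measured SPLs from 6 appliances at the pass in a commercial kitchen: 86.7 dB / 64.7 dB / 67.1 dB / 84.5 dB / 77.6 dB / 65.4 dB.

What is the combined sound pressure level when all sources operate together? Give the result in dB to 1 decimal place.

Converting to relative power and adding: 10^(86.7/10) + 10^(64.7/10) + 10^(67.1/10) + 10^(84.5/10) + 10^(77.6/10) + 10^(65.4/10) = 8.187e+08.
Back to dB: 10·log₁₀ Σ = 89.1 dB.

89.1 dB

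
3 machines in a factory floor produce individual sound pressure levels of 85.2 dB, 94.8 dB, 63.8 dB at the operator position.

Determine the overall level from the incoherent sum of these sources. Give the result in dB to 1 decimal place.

95.3 dB

Sum in the linear (power) domain: Σ 10^(Lᵢ/10) = 10^(85.2/10) + 10^(94.8/10) + 10^(63.8/10) = 3.353e+09.
Combined level = 10 log₁₀(3.353e+09) = 95.3 dB.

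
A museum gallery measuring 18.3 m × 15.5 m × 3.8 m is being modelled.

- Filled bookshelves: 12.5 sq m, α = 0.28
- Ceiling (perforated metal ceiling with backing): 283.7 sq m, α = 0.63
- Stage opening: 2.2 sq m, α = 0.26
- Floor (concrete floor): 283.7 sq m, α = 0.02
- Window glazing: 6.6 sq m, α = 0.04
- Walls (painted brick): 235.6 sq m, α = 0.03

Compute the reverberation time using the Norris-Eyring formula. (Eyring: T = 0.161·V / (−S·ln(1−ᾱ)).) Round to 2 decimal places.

S = Σ Sᵢ = 824.3 sq m.
Absorption A = 12.5×0.28 + 283.7×0.63 + 2.2×0.26 + 283.7×0.02 + 6.6×0.04 + 235.6×0.03 = 195.809 sabins.
Mean coefficient ᾱ = A/S = 0.2375.
Eyring denominator: −S ln(1−ᾱ) = 223.511.
V = 18.3 × 15.5 × 3.8 = 1077.87 m³.
T = 0.161·V/[−S·ln(1−ᾱ)] = 0.161·1077.87/223.511 = 0.78 s.

0.78 s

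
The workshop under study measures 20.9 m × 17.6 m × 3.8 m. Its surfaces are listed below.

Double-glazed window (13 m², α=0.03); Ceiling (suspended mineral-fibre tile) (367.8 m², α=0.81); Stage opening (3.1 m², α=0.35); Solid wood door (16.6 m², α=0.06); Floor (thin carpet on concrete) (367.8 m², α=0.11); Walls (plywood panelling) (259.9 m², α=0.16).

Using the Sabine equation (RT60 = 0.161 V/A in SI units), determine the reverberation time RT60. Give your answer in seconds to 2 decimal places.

A = Σ Sᵢαᵢ = 13×0.03 + 367.8×0.81 + 3.1×0.35 + 16.6×0.06 + 367.8×0.11 + 259.9×0.16 = 382.431 sabins.
V = 20.9·17.6·3.8 = 1397.792 m³.
RT60 = 0.161 · V / A = 0.161 × 1397.792 / 382.431 = 0.59 s.

0.59 seconds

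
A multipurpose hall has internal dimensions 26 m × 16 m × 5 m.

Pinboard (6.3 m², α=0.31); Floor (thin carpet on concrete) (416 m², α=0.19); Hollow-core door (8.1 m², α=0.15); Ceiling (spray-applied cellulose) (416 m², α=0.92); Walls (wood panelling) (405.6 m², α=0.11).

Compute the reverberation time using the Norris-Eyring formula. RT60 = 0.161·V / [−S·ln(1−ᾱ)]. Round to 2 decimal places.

0.51 sec

Total surface area S = 6.3 + 416 + 8.1 + 416 + 405.6 = 1252.0 m².
Absorption A = 6.3×0.31 + 416×0.19 + 8.1×0.15 + 416×0.92 + 405.6×0.11 = 509.544 sabins.
ᾱ = 509.544 / 1252.0 = 0.4070.
Eyring denominator: −S ln(1−ᾱ) = 654.246.
V = 26 × 16 × 5 = 2080 m³.
T = 0.161·V/[−S·ln(1−ᾱ)] = 0.161·2080/654.246 = 0.51 s.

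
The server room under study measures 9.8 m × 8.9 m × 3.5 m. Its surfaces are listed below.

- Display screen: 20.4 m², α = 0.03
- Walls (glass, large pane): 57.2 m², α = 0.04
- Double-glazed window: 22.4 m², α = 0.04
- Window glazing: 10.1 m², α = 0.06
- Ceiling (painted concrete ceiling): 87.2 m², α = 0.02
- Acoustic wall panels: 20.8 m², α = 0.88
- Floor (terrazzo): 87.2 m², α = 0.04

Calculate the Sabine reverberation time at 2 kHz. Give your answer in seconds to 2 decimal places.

A = Σ Sᵢαᵢ = 20.4×0.03 + 57.2×0.04 + 22.4×0.04 + 10.1×0.06 + 87.2×0.02 + 20.8×0.88 + 87.2×0.04 = 27.938 sabins.
V = 9.8·8.9·3.5 = 305.27 m³.
Sabine: RT60 = 0.161 × 305.27 / 27.938 = 1.76 s.

1.76 sec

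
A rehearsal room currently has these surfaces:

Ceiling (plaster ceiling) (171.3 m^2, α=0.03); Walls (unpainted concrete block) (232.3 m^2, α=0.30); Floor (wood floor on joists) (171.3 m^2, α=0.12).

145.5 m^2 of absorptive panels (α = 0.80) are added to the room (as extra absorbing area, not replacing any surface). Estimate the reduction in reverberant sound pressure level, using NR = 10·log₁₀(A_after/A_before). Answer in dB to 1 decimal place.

3.5 dB

Summing Sᵢαᵢ: 5.139 + 69.690 + 20.556 → A_before = 95.385 sabins.
Added absorption = 145.5 × 0.80 = 116.400 sabins.
New total A_after = 211.785 sabins.
Reduction = 10 log₁₀(A_after/A_before) = 10 log₁₀(2.2203) = 3.5 dB.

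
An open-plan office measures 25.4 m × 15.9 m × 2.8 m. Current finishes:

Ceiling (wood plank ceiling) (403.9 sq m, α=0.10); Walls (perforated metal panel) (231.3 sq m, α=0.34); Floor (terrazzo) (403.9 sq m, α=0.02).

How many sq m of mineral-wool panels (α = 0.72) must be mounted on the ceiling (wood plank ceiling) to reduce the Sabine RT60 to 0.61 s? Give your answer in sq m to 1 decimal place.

Summing Sᵢαᵢ: 40.390 + 78.642 + 8.078 → A₁ = 127.110 sabins.
Required A₂ = 0.161·1130.808/0.61 = 298.459 sabins.
Absorption to add: 298.459 − 127.110 = 171.349 sabins.
Each sq m of panel replacing the ceiling (wood plank ceiling) adds (0.72 − 0.10) = 0.62 sabins.
Panel area = 171.349 / 0.62 = 276.4 sq m.

276.4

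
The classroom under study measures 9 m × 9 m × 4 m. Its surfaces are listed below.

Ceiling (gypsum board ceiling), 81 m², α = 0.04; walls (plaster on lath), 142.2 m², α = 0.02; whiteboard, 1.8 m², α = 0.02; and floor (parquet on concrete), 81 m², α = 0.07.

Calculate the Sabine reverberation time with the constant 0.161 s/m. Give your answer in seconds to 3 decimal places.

Summing Sᵢαᵢ: 3.240 + 2.844 + 0.036 + 5.670 → A = 11.790 sabins.
Room volume: 324 m³.
Sabine: RT60 = 0.161 × 324 / 11.790 = 4.424 s.

4.424 sec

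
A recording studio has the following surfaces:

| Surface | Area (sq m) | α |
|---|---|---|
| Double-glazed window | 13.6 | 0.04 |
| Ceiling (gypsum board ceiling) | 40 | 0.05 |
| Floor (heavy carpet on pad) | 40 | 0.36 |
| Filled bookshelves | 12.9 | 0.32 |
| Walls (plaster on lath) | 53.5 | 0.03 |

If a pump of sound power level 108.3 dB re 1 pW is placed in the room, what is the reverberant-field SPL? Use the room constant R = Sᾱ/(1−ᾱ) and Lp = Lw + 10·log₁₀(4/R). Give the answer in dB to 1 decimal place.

100.1 dB

A = 22.677 sabins; S = 160.0 sq m.
ᾱ = 0.1417, so room constant R = A/(1−ᾱ) = 26.421 sq m.
Lp = Lw + 10 log₁₀(4/R) = 108.3 -8.20 = 100.1 dB.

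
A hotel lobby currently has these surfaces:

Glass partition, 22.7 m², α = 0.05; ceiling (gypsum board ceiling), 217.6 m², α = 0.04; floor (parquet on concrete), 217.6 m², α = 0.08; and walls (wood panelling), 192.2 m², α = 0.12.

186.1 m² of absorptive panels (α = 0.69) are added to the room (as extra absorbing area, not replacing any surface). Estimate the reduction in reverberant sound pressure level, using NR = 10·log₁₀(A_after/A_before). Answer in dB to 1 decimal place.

5.5 dB

A_before = Σ Sᵢαᵢ = 22.7·0.05 + 217.6·0.04 + 217.6·0.08 + 192.2·0.12 = 50.311 sabins.
Treatment contributes 186.1·0.69 = 128.409 sabins.
New total A_after = 178.720 sabins.
Reduction = 10 log₁₀(A_after/A_before) = 10 log₁₀(3.5523) = 5.5 dB.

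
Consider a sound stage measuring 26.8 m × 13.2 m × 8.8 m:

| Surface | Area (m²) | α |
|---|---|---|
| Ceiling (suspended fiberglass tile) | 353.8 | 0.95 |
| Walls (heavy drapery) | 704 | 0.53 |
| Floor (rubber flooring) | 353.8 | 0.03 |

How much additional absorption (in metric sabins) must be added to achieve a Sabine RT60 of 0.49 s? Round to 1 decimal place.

Total absorption A₁ = 353.8·0.95 + 704·0.53 + 353.8·0.03
  = 336.110 + 373.120 + 10.614 = 719.844 m² sabins.
For T = 0.49 s, need A₂ = 0.161·V/T = 0.161·3113.088/0.49 = 1022.872 sabins.
Shortfall: 1022.872 − 719.844 = 303.0 sabins.

303.0 sabins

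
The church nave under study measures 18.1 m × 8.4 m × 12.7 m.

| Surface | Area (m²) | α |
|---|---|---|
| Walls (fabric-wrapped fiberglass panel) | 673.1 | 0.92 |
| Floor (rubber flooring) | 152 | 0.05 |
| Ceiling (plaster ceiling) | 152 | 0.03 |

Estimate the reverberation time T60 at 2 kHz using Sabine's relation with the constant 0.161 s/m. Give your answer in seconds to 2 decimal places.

Summing Sᵢαᵢ: 619.252 + 7.600 + 4.560 → A = 631.412 sabins.
V = 18.1·8.4·12.7 = 1930.908 m³.
T = 0.161 V/A = 0.161·1930.908/631.412 = 0.49 s.

0.49 sec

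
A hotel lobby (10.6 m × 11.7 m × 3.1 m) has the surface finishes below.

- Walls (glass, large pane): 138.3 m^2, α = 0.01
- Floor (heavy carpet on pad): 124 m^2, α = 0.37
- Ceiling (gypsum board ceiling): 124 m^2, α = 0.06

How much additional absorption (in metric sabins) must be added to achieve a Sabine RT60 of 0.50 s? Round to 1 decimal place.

A₁ = Σ Sᵢαᵢ = 138.3×0.01 + 124×0.37 + 124×0.06 = 54.703 sabins.
Target A₂ = 0.161·384.462/0.50 = 123.797 sabins (V = 384.462 m³).
ΔA = A₂ − A₁ = 123.797 − 54.703 = 69.1 sabins.

69.1 sabins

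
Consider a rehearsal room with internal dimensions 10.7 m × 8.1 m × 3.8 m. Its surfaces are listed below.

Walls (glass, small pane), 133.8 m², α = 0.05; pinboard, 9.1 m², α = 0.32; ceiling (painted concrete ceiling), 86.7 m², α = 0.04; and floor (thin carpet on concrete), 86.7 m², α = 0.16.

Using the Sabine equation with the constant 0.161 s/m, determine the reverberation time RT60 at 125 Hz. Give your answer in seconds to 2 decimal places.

Total absorption A = 133.8×0.05 + 9.1×0.32 + 86.7×0.04 + 86.7×0.16
  = 6.690 + 2.912 + 3.468 + 13.872 = 26.942 m² sabins.
Volume V = 10.7 × 8.1 × 3.8 = 329.346 m³.
Sabine: RT60 = 0.161 × 329.346 / 26.942 = 1.97 s.

1.97 sec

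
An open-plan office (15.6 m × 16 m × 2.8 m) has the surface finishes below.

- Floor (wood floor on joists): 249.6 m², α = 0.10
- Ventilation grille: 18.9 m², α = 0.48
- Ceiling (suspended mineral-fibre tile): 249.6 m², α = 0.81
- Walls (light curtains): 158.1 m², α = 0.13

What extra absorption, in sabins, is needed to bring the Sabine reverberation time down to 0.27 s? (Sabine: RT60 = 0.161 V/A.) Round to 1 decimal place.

160.0 sabins

Total absorption A₁ = 249.6*0.10 + 18.9*0.48 + 249.6*0.81 + 158.1*0.13
  = 24.960 + 9.072 + 202.176 + 20.553 = 256.761 m² sabins.
Target A₂ = 0.161·698.88/0.27 = 416.740 sabins (V = 698.88 m³).
Shortfall: 416.740 − 256.761 = 160.0 sabins.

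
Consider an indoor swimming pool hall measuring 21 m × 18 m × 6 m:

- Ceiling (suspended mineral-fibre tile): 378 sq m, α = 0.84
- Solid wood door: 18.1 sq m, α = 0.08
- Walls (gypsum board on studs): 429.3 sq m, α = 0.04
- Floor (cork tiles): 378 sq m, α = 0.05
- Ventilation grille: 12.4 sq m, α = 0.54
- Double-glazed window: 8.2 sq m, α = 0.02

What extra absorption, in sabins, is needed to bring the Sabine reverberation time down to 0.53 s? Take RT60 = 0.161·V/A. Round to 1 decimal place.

327.1 sabins

A₁ = Σ Sᵢαᵢ = 378×0.84 + 18.1×0.08 + 429.3×0.04 + 378×0.05 + 12.4×0.54 + 8.2×0.02 = 361.900 sabins.
V = 2268 m³. Required absorption A₂ = 0.161 × 2268 / 0.53 = 688.958 sabins.
ΔA = A₂ − A₁ = 688.958 − 361.900 = 327.1 sabins.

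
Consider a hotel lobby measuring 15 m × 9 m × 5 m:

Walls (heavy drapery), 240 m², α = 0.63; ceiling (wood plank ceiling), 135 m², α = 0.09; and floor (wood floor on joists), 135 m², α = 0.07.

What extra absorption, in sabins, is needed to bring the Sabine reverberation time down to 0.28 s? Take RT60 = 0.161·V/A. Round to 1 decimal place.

A₁ = Σ Sᵢαᵢ = 240·0.63 + 135·0.09 + 135·0.07 = 172.800 sabins.
For T = 0.28 s, need A₂ = 0.161·V/T = 0.161·675/0.28 = 388.125 sabins.
Shortfall: 388.125 − 172.800 = 215.3 sabins.

215.3 sabins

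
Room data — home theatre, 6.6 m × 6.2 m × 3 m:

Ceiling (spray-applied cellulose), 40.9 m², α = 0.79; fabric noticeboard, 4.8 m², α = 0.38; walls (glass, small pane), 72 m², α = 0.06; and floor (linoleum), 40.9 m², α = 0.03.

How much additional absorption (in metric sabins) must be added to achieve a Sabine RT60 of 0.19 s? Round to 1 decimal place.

Summing Sᵢαᵢ: 32.311 + 1.824 + 4.320 + 1.227 → A₁ = 39.682 sabins.
V = 122.76 m³. Required absorption A₂ = 0.161 × 122.76 / 0.19 = 104.023 sabins.
Additional absorption ΔA = 104.023 − 39.682 = 64.3 sabins.

64.3 sabins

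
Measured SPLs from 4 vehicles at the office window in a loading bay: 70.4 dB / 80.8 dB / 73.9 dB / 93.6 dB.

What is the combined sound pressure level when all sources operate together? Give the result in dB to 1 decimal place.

93.9 dB

Σ 10^(Lᵢ/10) = 2.447e+09.
Back to dB: 10·log₁₀ Σ = 93.9 dB.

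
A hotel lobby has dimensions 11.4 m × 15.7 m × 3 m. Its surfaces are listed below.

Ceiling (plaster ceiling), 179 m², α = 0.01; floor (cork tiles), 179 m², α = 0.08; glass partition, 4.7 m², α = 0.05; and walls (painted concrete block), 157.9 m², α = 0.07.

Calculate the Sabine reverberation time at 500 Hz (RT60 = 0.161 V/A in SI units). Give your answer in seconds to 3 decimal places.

3.155 seconds

Equivalent absorption area: A = 179×0.01 + 179×0.08 + 4.7×0.05 + 157.9×0.07 = 27.398 m².
V = 11.4·15.7·3 = 536.94 m³.
Sabine: RT60 = 0.161 × 536.94 / 27.398 = 3.155 s.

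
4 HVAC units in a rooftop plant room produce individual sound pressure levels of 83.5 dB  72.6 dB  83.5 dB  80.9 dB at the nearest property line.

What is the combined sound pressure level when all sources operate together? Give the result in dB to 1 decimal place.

87.7 dB

Converting to relative power and adding: 10^(83.5/10) + 10^(72.6/10) + 10^(83.5/10) + 10^(80.9/10) = 5.89e+08.
Combined level = 10 log₁₀(5.89e+08) = 87.7 dB.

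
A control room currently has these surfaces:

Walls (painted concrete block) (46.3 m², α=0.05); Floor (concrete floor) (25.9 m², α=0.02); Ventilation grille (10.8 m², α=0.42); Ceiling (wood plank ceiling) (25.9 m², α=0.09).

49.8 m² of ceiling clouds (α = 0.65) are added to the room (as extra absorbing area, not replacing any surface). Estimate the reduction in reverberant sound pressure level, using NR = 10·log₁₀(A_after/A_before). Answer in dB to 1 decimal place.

Total absorption A_before = 46.3·0.05 + 25.9·0.02 + 10.8·0.42 + 25.9·0.09
  = 2.315 + 0.518 + 4.536 + 2.331 = 9.700 m² sabins.
Treatment contributes 49.8·0.65 = 32.370 sabins.
A_after = 9.700 + 32.370 = 42.070 sabins.
NR = 10·log₁₀(42.070/9.700) = 6.4 dB.

6.4 dB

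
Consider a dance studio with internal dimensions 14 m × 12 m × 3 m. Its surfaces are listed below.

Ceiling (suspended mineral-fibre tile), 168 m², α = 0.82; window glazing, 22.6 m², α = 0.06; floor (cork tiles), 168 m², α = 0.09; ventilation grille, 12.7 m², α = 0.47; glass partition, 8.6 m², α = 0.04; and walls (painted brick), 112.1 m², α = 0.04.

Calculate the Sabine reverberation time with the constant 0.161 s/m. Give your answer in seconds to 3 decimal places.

A = Σ Sᵢαᵢ = 168*0.82 + 22.6*0.06 + 168*0.09 + 12.7*0.47 + 8.6*0.04 + 112.1*0.04 = 165.033 sabins.
Room volume: 504 m³.
Sabine: RT60 = 0.161 × 504 / 165.033 = 0.492 s.

0.492 sec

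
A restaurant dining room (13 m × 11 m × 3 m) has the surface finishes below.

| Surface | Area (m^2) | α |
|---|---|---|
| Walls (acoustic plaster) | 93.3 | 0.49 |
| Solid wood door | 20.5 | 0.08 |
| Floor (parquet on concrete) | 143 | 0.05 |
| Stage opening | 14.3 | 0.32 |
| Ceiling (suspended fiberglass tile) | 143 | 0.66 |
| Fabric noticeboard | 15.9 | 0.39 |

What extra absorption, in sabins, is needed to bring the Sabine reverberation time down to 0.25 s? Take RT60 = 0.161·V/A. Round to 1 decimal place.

116.6 sabins

Summing Sᵢαᵢ: 45.717 + 1.640 + 7.150 + 4.576 + 94.380 + 6.201 → A₁ = 159.664 sabins.
Target A₂ = 0.161·429/0.25 = 276.276 sabins (V = 429 m³).
Additional absorption ΔA = 276.276 − 159.664 = 116.6 sabins.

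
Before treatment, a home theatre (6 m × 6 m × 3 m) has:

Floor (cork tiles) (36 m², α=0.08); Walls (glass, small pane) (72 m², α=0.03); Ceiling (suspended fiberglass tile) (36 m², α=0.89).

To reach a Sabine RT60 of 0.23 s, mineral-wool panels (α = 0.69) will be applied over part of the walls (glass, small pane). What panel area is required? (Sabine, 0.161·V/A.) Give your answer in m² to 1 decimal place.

58.4

Total absorption A₁ = 36*0.08 + 72*0.03 + 36*0.89
  = 2.880 + 2.160 + 32.040 = 37.080 m² sabins.
V = 108 m³. Target absorption A₂ = 0.161 × 108 / 0.23 = 75.600 sabins.
ΔA needed = 75.600 − 37.080 = 38.520 sabins.
Net gain per m²: Δα = 0.69 − 0.03 = 0.66.
Panel area = 38.520 / 0.66 = 58.4 m².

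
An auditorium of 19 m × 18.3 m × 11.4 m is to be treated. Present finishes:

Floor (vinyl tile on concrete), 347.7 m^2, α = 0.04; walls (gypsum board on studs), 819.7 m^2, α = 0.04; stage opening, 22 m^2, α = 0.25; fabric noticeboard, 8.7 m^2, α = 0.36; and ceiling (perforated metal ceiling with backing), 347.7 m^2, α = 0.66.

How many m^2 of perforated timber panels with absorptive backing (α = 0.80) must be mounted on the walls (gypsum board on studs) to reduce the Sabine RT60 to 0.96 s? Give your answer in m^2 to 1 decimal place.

Summing Sᵢαᵢ: 13.908 + 32.788 + 5.500 + 3.132 + 229.482 → A₁ = 284.810 sabins.
Required A₂ = 0.161·3963.78/0.96 = 664.759 sabins.
ΔA needed = 664.759 − 284.810 = 379.949 sabins.
Each m^2 of panel replacing the walls (gypsum board on studs) adds (0.80 − 0.04) = 0.76 sabins.
Panel area = 379.949 / 0.76 = 499.9 m^2.

499.9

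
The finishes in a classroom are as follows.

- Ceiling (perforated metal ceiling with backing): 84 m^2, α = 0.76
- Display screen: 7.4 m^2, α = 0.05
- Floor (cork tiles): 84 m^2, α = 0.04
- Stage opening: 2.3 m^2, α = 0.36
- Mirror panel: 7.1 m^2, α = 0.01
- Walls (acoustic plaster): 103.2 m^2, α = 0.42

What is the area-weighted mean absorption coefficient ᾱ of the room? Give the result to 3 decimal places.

0.388

S = Σ Sᵢ = 84 + 7.4 + 84 + 2.3 + 7.1 + 103.2 = 288.0 m^2.
Weighted sum Σ Sα = 111.813.
ᾱ = 111.813 / 288.0 = 0.388.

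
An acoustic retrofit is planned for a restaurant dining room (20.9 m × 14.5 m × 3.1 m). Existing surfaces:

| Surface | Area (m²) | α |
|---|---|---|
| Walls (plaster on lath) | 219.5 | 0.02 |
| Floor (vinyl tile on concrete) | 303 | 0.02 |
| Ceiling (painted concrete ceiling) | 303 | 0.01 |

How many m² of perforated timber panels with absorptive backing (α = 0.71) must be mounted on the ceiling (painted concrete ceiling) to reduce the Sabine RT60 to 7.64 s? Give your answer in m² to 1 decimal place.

Total absorption A₁ = 219.5·0.02 + 303·0.02 + 303·0.01
  = 4.390 + 6.060 + 3.030 = 13.480 m² sabins.
V = 939.455 m³. Target absorption A₂ = 0.161 × 939.455 / 7.64 = 19.797 sabins.
Absorption to add: 19.797 − 13.480 = 6.317 sabins.
Each m² of panel replacing the ceiling (painted concrete ceiling) adds (0.71 − 0.01) = 0.70 sabins.
Panel area = 6.317 / 0.70 = 9.0 m².

9.0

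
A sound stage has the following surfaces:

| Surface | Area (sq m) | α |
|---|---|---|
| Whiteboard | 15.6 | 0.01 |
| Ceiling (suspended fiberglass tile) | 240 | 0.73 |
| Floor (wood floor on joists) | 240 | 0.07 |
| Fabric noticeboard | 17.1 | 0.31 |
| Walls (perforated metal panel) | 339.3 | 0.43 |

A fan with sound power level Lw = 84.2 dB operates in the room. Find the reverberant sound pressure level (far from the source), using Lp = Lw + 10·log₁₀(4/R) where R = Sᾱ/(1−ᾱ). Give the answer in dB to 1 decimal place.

62.6 dB

Σ(Sᵢαᵢ) = 15.6×0.01 + 240×0.73 + 240×0.07 + 17.1×0.31 + 339.3×0.43 = 343.356; total area S = 852.0 sq m.
ᾱ = 343.356/852.0 = 0.4030; R = Sᾱ/(1−ᾱ) = 343.356/(1−0.4030) = 575.136 sq m.
Lp = 84.2 + 10·log₁₀(4/575.136) = 84.2 + (-21.58) = 62.6 dB.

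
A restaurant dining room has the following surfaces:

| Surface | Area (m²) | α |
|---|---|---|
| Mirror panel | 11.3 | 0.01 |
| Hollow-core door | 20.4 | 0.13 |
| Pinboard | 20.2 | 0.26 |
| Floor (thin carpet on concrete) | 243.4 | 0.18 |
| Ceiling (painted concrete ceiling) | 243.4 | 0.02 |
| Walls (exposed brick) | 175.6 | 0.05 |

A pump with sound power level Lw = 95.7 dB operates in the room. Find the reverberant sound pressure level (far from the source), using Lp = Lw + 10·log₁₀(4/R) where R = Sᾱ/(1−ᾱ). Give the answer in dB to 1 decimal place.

83.1 dB

A = 65.477 sabins; S = 714.3 m².
ᾱ = 0.0917, so room constant R = A/(1−ᾱ) = 72.087 m².
Lp = Lw + 10 log₁₀(4/R) = 95.7 -12.56 = 83.1 dB.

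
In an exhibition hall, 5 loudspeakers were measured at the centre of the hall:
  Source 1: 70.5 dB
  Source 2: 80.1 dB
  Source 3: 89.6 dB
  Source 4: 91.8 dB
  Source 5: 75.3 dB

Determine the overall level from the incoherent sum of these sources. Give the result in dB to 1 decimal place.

94.1 dB

Sum in the linear (power) domain: Σ 10^(Lᵢ/10) = 10^(70.5/10) + 10^(80.1/10) + 10^(89.6/10) + 10^(91.8/10) + 10^(75.3/10) = 2.573e+09.
Combined level = 10 log₁₀(2.573e+09) = 94.1 dB.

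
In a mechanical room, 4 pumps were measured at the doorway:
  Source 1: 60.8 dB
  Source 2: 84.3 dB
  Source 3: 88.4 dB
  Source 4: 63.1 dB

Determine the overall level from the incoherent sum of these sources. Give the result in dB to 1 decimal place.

89.8 dB

Sum in the linear (power) domain: Σ 10^(Lᵢ/10) = 10^(60.8/10) + 10^(84.3/10) + 10^(88.4/10) + 10^(63.1/10) = 9.642e+08.
Back to dB: 10·log₁₀ Σ = 89.8 dB.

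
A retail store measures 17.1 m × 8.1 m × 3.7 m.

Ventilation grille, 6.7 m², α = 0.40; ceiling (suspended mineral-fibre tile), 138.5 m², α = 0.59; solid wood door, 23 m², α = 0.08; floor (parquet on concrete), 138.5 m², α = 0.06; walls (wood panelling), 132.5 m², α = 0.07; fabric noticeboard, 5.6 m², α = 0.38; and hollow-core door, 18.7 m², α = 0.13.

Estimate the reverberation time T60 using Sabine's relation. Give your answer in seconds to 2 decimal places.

Total absorption A = 6.7×0.40 + 138.5×0.59 + 23×0.08 + 138.5×0.06 + 132.5×0.07 + 5.6×0.38 + 18.7×0.13
  = 2.680 + 81.715 + 1.840 + 8.310 + 9.275 + 2.128 + 2.431 = 108.379 m² sabins.
Room volume: 512.487 m³.
Sabine: RT60 = 0.161 × 512.487 / 108.379 = 0.76 s.

0.76 sec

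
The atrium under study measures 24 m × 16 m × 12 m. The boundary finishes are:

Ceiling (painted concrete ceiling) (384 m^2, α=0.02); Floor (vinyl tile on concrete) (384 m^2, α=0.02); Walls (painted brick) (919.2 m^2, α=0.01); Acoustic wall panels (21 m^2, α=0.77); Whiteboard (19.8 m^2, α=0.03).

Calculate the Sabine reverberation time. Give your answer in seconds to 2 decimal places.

Summing Sᵢαᵢ: 7.680 + 7.680 + 9.192 + 16.170 + 0.594 → A = 41.316 sabins.
V = 24·16·12 = 4608 m³.
T = 0.161 V/A = 0.161·4608/41.316 = 17.96 s.

17.96 sec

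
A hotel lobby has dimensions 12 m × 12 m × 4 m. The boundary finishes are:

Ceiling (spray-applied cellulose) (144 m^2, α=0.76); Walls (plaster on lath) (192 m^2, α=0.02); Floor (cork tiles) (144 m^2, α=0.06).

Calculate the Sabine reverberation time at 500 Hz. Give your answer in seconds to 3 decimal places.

Total absorption A = 144*0.76 + 192*0.02 + 144*0.06
  = 109.440 + 3.840 + 8.640 = 121.920 m^2 sabins.
V = 12·12·4 = 576 m³.
RT60 = 0.161 · V / A = 0.161 × 576 / 121.920 = 0.761 s.

0.761 s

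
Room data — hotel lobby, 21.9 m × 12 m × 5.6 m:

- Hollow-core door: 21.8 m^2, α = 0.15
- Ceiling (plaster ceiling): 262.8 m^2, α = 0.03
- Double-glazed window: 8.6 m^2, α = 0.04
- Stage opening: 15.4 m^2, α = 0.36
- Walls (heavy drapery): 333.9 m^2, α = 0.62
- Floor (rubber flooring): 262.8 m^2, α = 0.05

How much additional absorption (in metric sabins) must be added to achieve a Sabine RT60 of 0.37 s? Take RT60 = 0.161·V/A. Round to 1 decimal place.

403.2 sabins

Total absorption A₁ = 21.8×0.15 + 262.8×0.03 + 8.6×0.04 + 15.4×0.36 + 333.9×0.62 + 262.8×0.05
  = 3.270 + 7.884 + 0.344 + 5.544 + 207.018 + 13.140 = 237.200 m^2 sabins.
V = 1471.68 m³. Required absorption A₂ = 0.161 × 1471.68 / 0.37 = 640.380 sabins.
Shortfall: 640.380 − 237.200 = 403.2 sabins.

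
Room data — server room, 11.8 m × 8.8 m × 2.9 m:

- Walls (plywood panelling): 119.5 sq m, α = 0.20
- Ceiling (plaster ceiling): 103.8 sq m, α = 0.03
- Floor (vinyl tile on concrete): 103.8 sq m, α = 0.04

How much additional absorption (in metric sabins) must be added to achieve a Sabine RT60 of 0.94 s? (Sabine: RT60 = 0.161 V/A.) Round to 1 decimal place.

Total absorption A₁ = 119.5×0.20 + 103.8×0.03 + 103.8×0.04
  = 23.900 + 3.114 + 4.152 = 31.166 sq m sabins.
V = 301.136 m³. Required absorption A₂ = 0.161 × 301.136 / 0.94 = 51.578 sabins.
Shortfall: 51.578 − 31.166 = 20.4 sabins.

20.4 sabins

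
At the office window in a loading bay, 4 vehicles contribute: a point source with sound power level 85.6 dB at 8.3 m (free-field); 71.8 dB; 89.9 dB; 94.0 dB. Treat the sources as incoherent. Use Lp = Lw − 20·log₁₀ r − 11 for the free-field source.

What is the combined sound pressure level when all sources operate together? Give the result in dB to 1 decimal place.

95.4 dB

Source at 8.3 m: Lp = 85.6 − 20·log₁₀(8.3) − 11 = 56.2 dB.
Sum in the linear (power) domain: Σ 10^(Lᵢ/10) = 10^(56.2/10) + 10^(71.8/10) + 10^(89.9/10) + 10^(94.0/10) = 3.505e+09.
L_total = 10·log₁₀(3.505e+09) = 95.4 dB.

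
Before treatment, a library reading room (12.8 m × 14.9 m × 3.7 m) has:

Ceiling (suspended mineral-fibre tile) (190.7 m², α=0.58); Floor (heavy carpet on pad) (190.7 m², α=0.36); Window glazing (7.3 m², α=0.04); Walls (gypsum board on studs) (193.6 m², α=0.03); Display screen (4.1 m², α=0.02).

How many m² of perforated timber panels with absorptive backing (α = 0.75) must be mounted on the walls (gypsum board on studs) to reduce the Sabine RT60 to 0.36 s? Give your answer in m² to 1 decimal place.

180.8

Equivalent absorption area: A₁ = 190.7*0.58 + 190.7*0.36 + 7.3*0.04 + 193.6*0.03 + 4.1*0.02 = 185.440 m².
V = 705.664 m³. Target absorption A₂ = 0.161 × 705.664 / 0.36 = 315.589 sabins.
ΔA needed = 315.589 − 185.440 = 130.149 sabins.
Each m² of panel replacing the walls (gypsum board on studs) adds (0.75 − 0.03) = 0.72 sabins.
Area = ΔA/Δα = 130.149/0.72 = 180.8 m².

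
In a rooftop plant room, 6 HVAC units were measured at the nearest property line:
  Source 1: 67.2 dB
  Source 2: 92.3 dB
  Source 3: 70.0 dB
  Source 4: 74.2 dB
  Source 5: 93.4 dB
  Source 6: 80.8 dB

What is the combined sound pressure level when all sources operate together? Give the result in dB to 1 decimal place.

Converting to relative power and adding: 10^(67.2/10) + 10^(92.3/10) + 10^(70.0/10) + 10^(74.2/10) + 10^(93.4/10) + 10^(80.8/10) = 4.048e+09.
Back to dB: 10·log₁₀ Σ = 96.1 dB.

96.1 dB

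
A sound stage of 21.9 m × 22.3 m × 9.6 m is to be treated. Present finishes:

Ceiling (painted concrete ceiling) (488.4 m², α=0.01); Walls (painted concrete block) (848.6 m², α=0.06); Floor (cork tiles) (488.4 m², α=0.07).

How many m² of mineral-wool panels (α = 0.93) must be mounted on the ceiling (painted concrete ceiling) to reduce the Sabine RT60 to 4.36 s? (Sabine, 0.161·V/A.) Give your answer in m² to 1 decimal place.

Total absorption A₁ = 488.4×0.01 + 848.6×0.06 + 488.4×0.07
  = 4.884 + 50.916 + 34.188 = 89.988 m² sabins.
Required A₂ = 0.161·4688.352/4.36 = 173.125 sabins.
Absorption to add: 173.125 − 89.988 = 83.137 sabins.
Each m² of panel replacing the ceiling (painted concrete ceiling) adds (0.93 − 0.01) = 0.92 sabins.
Area = ΔA/Δα = 83.137/0.92 = 90.4 m².

90.4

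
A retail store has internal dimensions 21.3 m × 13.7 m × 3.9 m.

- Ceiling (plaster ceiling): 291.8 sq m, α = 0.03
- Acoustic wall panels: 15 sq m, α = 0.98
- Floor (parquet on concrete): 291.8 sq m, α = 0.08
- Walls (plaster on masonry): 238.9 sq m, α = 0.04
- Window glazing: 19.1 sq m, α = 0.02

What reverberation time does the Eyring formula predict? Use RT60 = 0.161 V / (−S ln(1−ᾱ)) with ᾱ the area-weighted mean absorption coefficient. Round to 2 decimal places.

Total surface area S = 291.8 + 15 + 291.8 + 238.9 + 19.1 = 856.6 sq m.
Σ(Sᵢαᵢ) = 291.8·0.03 + 15·0.98 + 291.8·0.08 + 238.9·0.04 + 19.1·0.02 = 56.736.
Mean coefficient ᾱ = A/S = 0.0662.
−S·ln(1−ᾱ) = −856.6 × ln(1 − 0.0662) = 58.671.
V = 21.3 × 13.7 × 3.9 = 1138.059 m³.
RT60 = 0.161 × 1138.059 / 58.671 = 3.12 s.

3.12 s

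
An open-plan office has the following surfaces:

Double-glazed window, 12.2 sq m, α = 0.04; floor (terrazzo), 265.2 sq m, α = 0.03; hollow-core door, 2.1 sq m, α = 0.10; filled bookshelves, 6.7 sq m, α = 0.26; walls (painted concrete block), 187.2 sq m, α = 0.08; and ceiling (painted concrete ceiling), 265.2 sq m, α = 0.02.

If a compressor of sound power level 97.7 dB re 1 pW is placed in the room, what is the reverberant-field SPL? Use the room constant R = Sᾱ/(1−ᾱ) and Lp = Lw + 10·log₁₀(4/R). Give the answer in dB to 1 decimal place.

88.7 dB

Σ(Sᵢαᵢ) = 12.2·0.04 + 265.2·0.03 + 2.1·0.10 + 6.7·0.26 + 187.2·0.08 + 265.2·0.02 = 30.676; total area S = 738.6 sq m.
ᾱ = 30.676/738.6 = 0.0415; R = Sᾱ/(1−ᾱ) = 30.676/(1−0.0415) = 32.004 sq m.
Lp = 97.7 + 10·log₁₀(4/32.004) = 97.7 + (-9.03) = 88.7 dB.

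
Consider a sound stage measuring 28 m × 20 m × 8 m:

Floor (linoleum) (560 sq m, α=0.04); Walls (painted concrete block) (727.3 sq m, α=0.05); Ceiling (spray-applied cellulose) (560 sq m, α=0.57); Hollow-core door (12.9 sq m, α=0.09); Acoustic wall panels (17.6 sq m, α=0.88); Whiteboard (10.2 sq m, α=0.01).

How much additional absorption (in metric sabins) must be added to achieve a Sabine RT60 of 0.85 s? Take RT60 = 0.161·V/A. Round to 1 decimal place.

Summing Sᵢαᵢ: 22.400 + 36.365 + 319.200 + 1.161 + 15.488 + 0.102 → A₁ = 394.716 sabins.
Target A₂ = 0.161·4480/0.85 = 848.565 sabins (V = 4480 m³).
Additional absorption ΔA = 848.565 − 394.716 = 453.8 sabins.

453.8 sabins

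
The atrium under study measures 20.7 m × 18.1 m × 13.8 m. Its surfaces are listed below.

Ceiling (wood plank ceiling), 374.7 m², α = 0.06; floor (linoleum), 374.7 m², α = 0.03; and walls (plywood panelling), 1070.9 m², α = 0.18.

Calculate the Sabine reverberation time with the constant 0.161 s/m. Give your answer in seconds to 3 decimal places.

Summing Sᵢαᵢ: 22.482 + 11.241 + 192.762 → A = 226.485 sabins.
Volume V = 20.7 × 18.1 × 13.8 = 5170.446 m³.
T = 0.161 V/A = 0.161·5170.446/226.485 = 3.675 s.

3.675 seconds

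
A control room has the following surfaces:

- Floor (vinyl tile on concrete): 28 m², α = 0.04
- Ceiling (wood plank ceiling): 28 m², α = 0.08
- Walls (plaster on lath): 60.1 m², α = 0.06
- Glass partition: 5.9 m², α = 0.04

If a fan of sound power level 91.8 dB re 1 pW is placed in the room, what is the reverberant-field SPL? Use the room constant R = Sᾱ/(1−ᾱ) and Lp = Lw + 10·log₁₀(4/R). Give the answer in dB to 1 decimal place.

89.0 dB

A = 7.202 sabins; S = 122.0 m².
ᾱ = 0.0590, so room constant R = A/(1−ᾱ) = 7.654 m².
Lp = 91.8 + 10·log₁₀(4/7.654) = 91.8 + (-2.82) = 89.0 dB.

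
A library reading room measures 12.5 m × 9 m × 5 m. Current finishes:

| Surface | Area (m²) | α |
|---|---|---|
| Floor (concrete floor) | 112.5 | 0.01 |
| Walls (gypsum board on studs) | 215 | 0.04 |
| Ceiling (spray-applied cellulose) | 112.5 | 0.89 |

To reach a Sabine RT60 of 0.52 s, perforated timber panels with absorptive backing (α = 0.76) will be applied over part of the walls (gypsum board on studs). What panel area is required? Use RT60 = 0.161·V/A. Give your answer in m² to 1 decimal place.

89.3

Summing Sᵢαᵢ: 1.125 + 8.600 + 100.125 → A₁ = 109.850 sabins.
V = 562.5 m³. Target absorption A₂ = 0.161 × 562.5 / 0.52 = 174.159 sabins.
ΔA needed = 174.159 − 109.850 = 64.309 sabins.
Each m² of panel replacing the walls (gypsum board on studs) adds (0.76 − 0.04) = 0.72 sabins.
Area = ΔA/Δα = 64.309/0.72 = 89.3 m².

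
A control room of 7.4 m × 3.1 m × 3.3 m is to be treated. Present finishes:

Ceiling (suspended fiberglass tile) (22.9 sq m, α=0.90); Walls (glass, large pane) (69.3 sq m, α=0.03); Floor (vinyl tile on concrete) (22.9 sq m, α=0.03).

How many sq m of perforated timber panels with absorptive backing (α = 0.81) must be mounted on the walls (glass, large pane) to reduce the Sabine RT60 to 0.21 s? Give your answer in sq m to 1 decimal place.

44.4

A₁ = Σ Sᵢαᵢ = 22.9×0.90 + 69.3×0.03 + 22.9×0.03 = 23.376 sabins.
V = 75.702 m³. Target absorption A₂ = 0.161 × 75.702 / 0.21 = 58.038 sabins.
ΔA needed = 58.038 − 23.376 = 34.662 sabins.
Each sq m of panel replacing the walls (glass, large pane) adds (0.81 − 0.03) = 0.78 sabins.
Panel area = 34.662 / 0.78 = 44.4 sq m.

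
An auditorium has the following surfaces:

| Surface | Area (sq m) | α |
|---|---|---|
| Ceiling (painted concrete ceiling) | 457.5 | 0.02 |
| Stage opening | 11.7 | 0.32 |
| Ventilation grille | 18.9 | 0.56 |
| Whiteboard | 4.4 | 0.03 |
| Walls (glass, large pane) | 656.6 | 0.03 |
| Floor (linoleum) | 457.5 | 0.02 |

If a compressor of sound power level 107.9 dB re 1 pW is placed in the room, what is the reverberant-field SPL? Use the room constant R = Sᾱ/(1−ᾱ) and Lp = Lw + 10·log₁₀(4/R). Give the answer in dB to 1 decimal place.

96.6 dB

A = 52.458 sabins; S = 1606.6 sq m.
ᾱ = 52.458/1606.6 = 0.0327; R = Sᾱ/(1−ᾱ) = 52.458/(1−0.0327) = 54.231 sq m.
Lp = 107.9 + 10·log₁₀(4/54.231) = 107.9 + (-11.32) = 96.6 dB.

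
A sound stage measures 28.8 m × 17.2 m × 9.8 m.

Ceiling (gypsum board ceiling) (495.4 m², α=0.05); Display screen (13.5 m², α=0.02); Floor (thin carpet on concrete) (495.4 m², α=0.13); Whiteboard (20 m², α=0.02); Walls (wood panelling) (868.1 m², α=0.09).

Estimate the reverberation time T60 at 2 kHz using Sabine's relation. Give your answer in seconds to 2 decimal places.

4.65 seconds

Equivalent absorption area: A = 495.4*0.05 + 13.5*0.02 + 495.4*0.13 + 20*0.02 + 868.1*0.09 = 167.971 m².
V = 28.8·17.2·9.8 = 4854.528 m³.
T = 0.161 V/A = 0.161·4854.528/167.971 = 4.65 s.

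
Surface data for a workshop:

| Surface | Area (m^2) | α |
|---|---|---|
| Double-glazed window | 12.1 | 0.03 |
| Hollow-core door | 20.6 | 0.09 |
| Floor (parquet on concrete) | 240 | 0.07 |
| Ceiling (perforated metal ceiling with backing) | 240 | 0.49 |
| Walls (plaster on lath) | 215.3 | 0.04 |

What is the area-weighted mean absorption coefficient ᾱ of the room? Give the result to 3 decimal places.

0.199

Total surface area S = 728.0 m^2.
A = 12.1*0.03 + 20.6*0.09 + 240*0.07 + 240*0.49 + 215.3*0.04 = 145.229 sabins.
ᾱ = 145.229 / 728.0 = 0.199.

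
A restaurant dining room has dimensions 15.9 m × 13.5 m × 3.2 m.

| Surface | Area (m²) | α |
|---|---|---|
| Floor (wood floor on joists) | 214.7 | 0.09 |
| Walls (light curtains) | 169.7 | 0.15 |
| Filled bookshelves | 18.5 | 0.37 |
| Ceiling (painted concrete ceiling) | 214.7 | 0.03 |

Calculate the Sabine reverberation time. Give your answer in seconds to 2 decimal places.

1.90 s

Summing Sᵢαᵢ: 19.323 + 25.455 + 6.845 + 6.441 → A = 58.064 sabins.
Room volume: 686.88 m³.
RT60 = 0.161 · V / A = 0.161 × 686.88 / 58.064 = 1.90 s.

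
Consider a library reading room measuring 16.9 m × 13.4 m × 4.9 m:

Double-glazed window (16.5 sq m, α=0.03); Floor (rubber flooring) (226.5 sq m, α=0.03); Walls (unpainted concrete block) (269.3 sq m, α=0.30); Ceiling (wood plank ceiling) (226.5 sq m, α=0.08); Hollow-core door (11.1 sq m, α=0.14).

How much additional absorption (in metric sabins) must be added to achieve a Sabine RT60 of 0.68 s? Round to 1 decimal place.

A₁ = Σ Sᵢαᵢ = 16.5×0.03 + 226.5×0.03 + 269.3×0.30 + 226.5×0.08 + 11.1×0.14 = 107.754 sabins.
V = 1109.654 m³. Required absorption A₂ = 0.161 × 1109.654 / 0.68 = 262.727 sabins.
Additional absorption ΔA = 262.727 − 107.754 = 155.0 sabins.

155.0 sabins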